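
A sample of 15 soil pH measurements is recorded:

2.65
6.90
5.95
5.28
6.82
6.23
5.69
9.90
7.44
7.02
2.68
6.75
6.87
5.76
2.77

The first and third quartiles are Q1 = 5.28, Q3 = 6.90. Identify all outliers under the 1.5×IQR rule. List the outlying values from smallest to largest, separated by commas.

2.65, 2.68, 2.77, 9.90

IQR = Q3 − Q1 = 6.90 − 5.28 = 1.62.
Lower fence = Q1 − 1.5·IQR = 5.28 − 2.43 = 2.85.
Upper fence = Q3 + 1.5·IQR = 6.90 + 2.43 = 9.33.
2.65 < 2.85 → outlier.
2.68 < 2.85 → outlier.
2.77 < 2.85 → outlier.
9.90 > 9.33 → outlier.
All remaining values lie within [2.85, 9.33].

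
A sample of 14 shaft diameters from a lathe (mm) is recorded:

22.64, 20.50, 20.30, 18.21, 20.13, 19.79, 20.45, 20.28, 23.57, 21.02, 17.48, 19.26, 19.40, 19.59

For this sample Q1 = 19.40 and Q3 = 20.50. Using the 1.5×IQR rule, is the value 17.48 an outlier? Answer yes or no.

IQR = Q3 − Q1 = 20.50 − 19.40 = 1.10.
Lower fence = Q1 − 1.5·IQR = 19.40 − 1.65 = 17.75.
Upper fence = Q3 + 1.5·IQR = 20.50 + 1.65 = 22.15.
17.48 lies below the lower fence.

yes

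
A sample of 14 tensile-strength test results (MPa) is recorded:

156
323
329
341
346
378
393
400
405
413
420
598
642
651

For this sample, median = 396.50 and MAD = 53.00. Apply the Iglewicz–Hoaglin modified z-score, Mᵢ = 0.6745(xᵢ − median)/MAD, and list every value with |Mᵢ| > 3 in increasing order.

|Mᵢ| > 3 ⇔ |xᵢ − 396.50| > 3·53.00/0.6745 = 235.73.
So outliers lie outside [160.77, 632.23].
156: M = -3.06 → outlier.
642: M = 3.12 → outlier.
651: M = 3.24 → outlier.

156, 642, 651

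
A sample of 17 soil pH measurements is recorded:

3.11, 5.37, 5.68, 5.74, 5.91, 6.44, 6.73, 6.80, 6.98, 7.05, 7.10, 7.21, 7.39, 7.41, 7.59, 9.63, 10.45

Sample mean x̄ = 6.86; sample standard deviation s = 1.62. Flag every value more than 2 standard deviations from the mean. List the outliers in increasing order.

3.11, 10.45

Cutoffs at x̄ ± 2s: 6.86 ± 2·1.62 = [3.62, 10.10].
3.11: z = -2.31, |z| > 2 → outlier.
10.45: z = 2.22, |z| > 2 → outlier.
Every other value lies within [3.62, 10.10].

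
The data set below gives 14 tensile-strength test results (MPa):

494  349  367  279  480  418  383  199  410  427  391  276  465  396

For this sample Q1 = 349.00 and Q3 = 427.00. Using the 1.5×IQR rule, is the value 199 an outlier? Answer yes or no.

IQR = Q3 − Q1 = 427.00 − 349.00 = 78.00.
Lower fence = Q1 − 1.5·IQR = 349.00 − 117.00 = 232.00.
Upper fence = Q3 + 1.5·IQR = 427.00 + 117.00 = 544.00.
199 lies below the lower fence.

yes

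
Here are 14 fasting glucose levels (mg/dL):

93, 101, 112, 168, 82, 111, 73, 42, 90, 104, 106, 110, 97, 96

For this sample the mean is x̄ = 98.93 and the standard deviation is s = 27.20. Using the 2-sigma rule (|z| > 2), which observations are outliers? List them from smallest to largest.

Cutoffs at x̄ ± 2s: 98.93 ± 2·27.20 = [44.53, 153.33].
42: z = -2.09, |z| > 2 → outlier.
168: z = 2.54, |z| > 2 → outlier.
Every other value lies within [44.53, 153.33].

42, 168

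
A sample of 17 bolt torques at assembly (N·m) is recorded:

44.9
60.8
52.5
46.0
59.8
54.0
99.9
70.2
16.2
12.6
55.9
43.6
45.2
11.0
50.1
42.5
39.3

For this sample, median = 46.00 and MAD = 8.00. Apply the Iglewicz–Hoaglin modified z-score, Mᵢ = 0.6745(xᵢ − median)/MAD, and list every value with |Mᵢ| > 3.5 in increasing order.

|Mᵢ| > 3.5 ⇔ |xᵢ − 46.00| > 3.5·8.00/0.6745 = 41.51.
So outliers lie outside [4.49, 87.51].
99.9: M = 4.54 → outlier.

99.9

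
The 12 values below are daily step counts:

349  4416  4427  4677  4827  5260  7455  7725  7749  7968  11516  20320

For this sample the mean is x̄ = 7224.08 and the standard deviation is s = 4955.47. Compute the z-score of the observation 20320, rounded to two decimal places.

2.64

z = (20320 − 7224.08) / 4955.47 = 2.64.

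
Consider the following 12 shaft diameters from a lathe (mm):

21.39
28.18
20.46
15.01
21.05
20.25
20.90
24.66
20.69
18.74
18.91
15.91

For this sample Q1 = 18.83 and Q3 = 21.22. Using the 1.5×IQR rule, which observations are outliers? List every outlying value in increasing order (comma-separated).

IQR = Q3 − Q1 = 21.22 − 18.83 = 2.39.
Lower fence = Q1 − 1.5·IQR = 18.83 − 3.585 = 15.245.
Upper fence = Q3 + 1.5·IQR = 21.22 + 3.585 = 24.805.
15.01 < 15.245 → outlier.
28.18 > 24.805 → outlier.
All remaining values lie within [15.245, 24.805].

15.01, 28.18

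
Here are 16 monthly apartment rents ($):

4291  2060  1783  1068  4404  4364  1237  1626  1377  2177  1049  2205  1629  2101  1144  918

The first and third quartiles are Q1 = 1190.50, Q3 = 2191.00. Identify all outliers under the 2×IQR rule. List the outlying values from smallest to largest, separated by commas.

4291, 4364, 4404

IQR = Q3 − Q1 = 2191.00 − 1190.50 = 1000.50.
Lower fence = Q1 − 2·IQR = 1190.50 − 2001.00 = -810.50.
Upper fence = Q3 + 2·IQR = 2191.00 + 2001.00 = 4192.00.
4291 > 4192.00 → outlier.
4364 > 4192.00 → outlier.
4404 > 4192.00 → outlier.
All remaining values lie within [-810.50, 4192.00].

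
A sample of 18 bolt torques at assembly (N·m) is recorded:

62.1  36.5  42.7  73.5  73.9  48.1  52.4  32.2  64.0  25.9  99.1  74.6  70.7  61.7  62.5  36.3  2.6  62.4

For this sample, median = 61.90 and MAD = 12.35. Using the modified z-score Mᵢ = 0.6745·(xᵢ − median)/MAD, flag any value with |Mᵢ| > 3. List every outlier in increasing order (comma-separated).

|Mᵢ| > 3 ⇔ |xᵢ − 61.90| > 3·12.35/0.6745 = 54.93.
So outliers lie outside [6.97, 116.83].
2.6: M = -3.24 → outlier.

2.6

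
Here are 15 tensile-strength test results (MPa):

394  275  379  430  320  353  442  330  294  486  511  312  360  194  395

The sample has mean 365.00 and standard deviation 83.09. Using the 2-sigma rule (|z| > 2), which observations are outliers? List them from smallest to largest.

Cutoffs at x̄ ± 2s: 365.00 ± 2·83.09 = [198.82, 531.18].
194: z = -2.06, |z| > 2 → outlier.
Every other value lies within [198.82, 531.18].

194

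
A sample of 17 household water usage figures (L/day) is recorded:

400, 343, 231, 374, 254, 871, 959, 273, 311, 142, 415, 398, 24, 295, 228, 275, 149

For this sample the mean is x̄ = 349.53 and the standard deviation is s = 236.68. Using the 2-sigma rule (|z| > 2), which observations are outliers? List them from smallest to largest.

Cutoffs at x̄ ± 2s: 349.53 ± 2·236.68 = [-123.83, 822.89].
871: z = 2.20, |z| > 2 → outlier.
959: z = 2.58, |z| > 2 → outlier.
Every other value lies within [-123.83, 822.89].

871, 959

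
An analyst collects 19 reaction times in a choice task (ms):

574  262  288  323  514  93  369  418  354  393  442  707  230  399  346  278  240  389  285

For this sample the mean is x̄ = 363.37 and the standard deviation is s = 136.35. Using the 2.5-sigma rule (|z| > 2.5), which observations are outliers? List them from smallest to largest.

Cutoffs at x̄ ± 2.5s: 363.37 ± 2.5·136.35 = [22.495, 704.245].
707: z = 2.52, |z| > 2.5 → outlier.
Every other value lies within [22.495, 704.245].

707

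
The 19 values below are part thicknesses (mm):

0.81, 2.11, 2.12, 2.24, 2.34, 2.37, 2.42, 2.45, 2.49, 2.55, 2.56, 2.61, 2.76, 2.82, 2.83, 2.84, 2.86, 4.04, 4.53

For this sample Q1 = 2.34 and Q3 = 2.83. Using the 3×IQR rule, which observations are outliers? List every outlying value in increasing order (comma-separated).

IQR = Q3 − Q1 = 2.83 − 2.34 = 0.49.
Lower fence = Q1 − 3·IQR = 2.34 − 1.47 = 0.87.
Upper fence = Q3 + 3·IQR = 2.83 + 1.47 = 4.30.
0.81 < 0.87 → outlier.
4.53 > 4.30 → outlier.
All remaining values lie within [0.87, 4.30].

0.81, 4.53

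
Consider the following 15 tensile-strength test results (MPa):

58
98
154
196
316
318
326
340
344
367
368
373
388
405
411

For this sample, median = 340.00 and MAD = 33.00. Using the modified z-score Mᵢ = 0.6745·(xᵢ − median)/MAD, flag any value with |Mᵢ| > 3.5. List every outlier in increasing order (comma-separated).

|Mᵢ| > 3.5 ⇔ |xᵢ − 340.00| > 3.5·33.00/0.6745 = 171.24.
So outliers lie outside [168.76, 511.24].
58: M = -5.76 → outlier.
98: M = -4.95 → outlier.
154: M = -3.80 → outlier.

58, 98, 154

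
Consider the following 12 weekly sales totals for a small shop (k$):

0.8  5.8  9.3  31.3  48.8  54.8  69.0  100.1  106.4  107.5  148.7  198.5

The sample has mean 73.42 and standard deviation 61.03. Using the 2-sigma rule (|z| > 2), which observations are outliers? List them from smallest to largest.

198.5

Cutoffs at x̄ ± 2s: 73.42 ± 2·61.03 = [-48.64, 195.48].
198.5: z = 2.05, |z| > 2 → outlier.
Every other value lies within [-48.64, 195.48].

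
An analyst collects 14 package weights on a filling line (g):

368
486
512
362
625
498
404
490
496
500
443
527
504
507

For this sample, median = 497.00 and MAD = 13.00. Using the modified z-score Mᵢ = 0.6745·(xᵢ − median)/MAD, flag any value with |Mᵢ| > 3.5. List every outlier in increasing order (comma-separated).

|Mᵢ| > 3.5 ⇔ |xᵢ − 497.00| > 3.5·13.00/0.6745 = 67.46.
So outliers lie outside [429.54, 564.46].
362: M = -7.00 → outlier.
368: M = -6.69 → outlier.
404: M = -4.83 → outlier.
625: M = 6.64 → outlier.

362, 368, 404, 625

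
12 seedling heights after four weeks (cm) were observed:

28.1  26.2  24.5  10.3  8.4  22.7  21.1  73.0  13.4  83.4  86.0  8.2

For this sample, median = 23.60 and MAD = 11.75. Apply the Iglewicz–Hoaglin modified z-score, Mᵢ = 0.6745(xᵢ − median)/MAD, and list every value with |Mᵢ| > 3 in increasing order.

|Mᵢ| > 3 ⇔ |xᵢ − 23.60| > 3·11.75/0.6745 = 52.26.
So outliers lie outside [-28.66, 75.86].
83.4: M = 3.43 → outlier.
86.0: M = 3.58 → outlier.

83.4, 86.0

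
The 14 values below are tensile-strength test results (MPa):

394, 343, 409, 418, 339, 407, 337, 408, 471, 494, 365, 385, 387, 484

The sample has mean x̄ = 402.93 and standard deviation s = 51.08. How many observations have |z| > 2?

0

Cutoffs: x̄ ± 2s = [300.77, 505.09].
Every value lies within the cutoffs.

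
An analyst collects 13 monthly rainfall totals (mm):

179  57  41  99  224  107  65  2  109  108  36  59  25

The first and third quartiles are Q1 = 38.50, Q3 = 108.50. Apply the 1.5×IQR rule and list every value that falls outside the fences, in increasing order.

IQR = Q3 − Q1 = 108.50 − 38.50 = 70.00.
Lower fence = Q1 − 1.5·IQR = 38.50 − 105.00 = -66.50.
Upper fence = Q3 + 1.5·IQR = 108.50 + 105.00 = 213.50.
224 > 213.50 → outlier.
All remaining values lie within [-66.50, 213.50].

224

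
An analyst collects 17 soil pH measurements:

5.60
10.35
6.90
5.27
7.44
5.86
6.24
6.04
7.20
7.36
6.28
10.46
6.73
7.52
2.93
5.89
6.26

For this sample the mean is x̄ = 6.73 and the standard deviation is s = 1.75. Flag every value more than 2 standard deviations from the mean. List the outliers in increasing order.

Cutoffs at x̄ ± 2s: 6.73 ± 2·1.75 = [3.23, 10.23].
2.93: z = -2.17, |z| > 2 → outlier.
10.35: z = 2.07, |z| > 2 → outlier.
10.46: z = 2.13, |z| > 2 → outlier.
Every other value lies within [3.23, 10.23].

2.93, 10.35, 10.46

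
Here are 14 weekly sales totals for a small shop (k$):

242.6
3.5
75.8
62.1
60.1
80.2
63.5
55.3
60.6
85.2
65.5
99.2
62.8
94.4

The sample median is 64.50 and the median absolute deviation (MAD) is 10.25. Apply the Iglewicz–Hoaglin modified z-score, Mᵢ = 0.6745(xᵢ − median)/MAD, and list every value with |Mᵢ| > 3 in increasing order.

3.5, 242.6

|Mᵢ| > 3 ⇔ |xᵢ − 64.50| > 3·10.25/0.6745 = 45.59.
So outliers lie outside [18.91, 110.09].
3.5: M = -4.01 → outlier.
242.6: M = 11.72 → outlier.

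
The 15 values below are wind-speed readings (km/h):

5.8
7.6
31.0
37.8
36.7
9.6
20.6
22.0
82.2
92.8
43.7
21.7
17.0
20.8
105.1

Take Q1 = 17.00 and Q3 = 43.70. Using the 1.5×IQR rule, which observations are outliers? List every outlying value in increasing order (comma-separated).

92.8, 105.1

IQR = Q3 − Q1 = 43.70 − 17.00 = 26.70.
Lower fence = Q1 − 1.5·IQR = 17.00 − 40.05 = -23.05.
Upper fence = Q3 + 1.5·IQR = 43.70 + 40.05 = 83.75.
92.8 > 83.75 → outlier.
105.1 > 83.75 → outlier.
All remaining values lie within [-23.05, 83.75].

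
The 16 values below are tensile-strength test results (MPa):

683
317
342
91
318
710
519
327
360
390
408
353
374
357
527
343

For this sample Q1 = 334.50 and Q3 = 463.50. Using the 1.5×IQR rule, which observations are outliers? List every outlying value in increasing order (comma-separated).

IQR = Q3 − Q1 = 463.50 − 334.50 = 129.00.
Lower fence = Q1 − 1.5·IQR = 334.50 − 193.50 = 141.00.
Upper fence = Q3 + 1.5·IQR = 463.50 + 193.50 = 657.00.
91 < 141.00 → outlier.
683 > 657.00 → outlier.
710 > 657.00 → outlier.
All remaining values lie within [141.00, 657.00].

91, 683, 710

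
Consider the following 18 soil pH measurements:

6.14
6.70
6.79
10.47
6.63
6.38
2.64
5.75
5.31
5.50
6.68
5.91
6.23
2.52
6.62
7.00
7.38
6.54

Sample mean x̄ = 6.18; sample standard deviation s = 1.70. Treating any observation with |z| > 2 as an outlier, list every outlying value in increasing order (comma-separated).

Cutoffs at x̄ ± 2s: 6.18 ± 2·1.70 = [2.78, 9.58].
2.52: z = -2.15, |z| > 2 → outlier.
2.64: z = -2.08, |z| > 2 → outlier.
10.47: z = 2.52, |z| > 2 → outlier.
Every other value lies within [2.78, 9.58].

2.52, 2.64, 10.47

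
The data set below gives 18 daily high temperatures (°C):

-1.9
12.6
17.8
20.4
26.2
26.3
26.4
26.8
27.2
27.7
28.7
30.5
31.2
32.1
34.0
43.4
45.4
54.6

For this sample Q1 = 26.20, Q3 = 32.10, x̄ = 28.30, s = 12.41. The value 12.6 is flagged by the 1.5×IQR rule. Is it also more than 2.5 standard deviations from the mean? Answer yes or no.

z = (12.6 − 28.30) / 12.41 = -1.27.
|z| = 1.27 ≤ 2.5.

no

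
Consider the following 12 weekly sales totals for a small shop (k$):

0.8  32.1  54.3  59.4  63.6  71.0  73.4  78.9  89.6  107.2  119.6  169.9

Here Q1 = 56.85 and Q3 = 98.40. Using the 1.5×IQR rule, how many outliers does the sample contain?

IQR = 41.55; fences at 56.85 − 62.325 = -5.475 and 98.40 + 62.325 = 160.725.
Outside the cutoffs: 169.9.

1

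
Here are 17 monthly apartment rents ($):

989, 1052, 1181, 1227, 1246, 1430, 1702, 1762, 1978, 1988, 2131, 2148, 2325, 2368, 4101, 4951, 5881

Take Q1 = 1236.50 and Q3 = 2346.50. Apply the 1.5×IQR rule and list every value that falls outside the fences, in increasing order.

IQR = Q3 − Q1 = 2346.50 − 1236.50 = 1110.00.
Lower fence = Q1 − 1.5·IQR = 1236.50 − 1665.00 = -428.50.
Upper fence = Q3 + 1.5·IQR = 2346.50 + 1665.00 = 4011.50.
4101 > 4011.50 → outlier.
4951 > 4011.50 → outlier.
5881 > 4011.50 → outlier.
All remaining values lie within [-428.50, 4011.50].

4101, 4951, 5881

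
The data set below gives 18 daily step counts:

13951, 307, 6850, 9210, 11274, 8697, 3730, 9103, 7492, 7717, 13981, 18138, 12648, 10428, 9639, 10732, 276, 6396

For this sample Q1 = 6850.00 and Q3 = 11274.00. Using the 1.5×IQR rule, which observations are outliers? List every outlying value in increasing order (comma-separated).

18138

IQR = Q3 − Q1 = 11274.00 − 6850.00 = 4424.00.
Lower fence = Q1 − 1.5·IQR = 6850.00 − 6636.00 = 214.00.
Upper fence = Q3 + 1.5·IQR = 11274.00 + 6636.00 = 17910.00.
18138 > 17910.00 → outlier.
All remaining values lie within [214.00, 17910.00].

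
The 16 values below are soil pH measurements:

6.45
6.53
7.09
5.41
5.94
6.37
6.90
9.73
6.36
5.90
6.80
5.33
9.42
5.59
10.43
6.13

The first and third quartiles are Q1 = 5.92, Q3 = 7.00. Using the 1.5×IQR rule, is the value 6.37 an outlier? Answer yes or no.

no

IQR = Q3 − Q1 = 7.00 − 5.92 = 1.08.
Lower fence = Q1 − 1.5·IQR = 5.92 − 1.62 = 4.30.
Upper fence = Q3 + 1.5·IQR = 7.00 + 1.62 = 8.62.
6.37 lies within [4.30, 8.62].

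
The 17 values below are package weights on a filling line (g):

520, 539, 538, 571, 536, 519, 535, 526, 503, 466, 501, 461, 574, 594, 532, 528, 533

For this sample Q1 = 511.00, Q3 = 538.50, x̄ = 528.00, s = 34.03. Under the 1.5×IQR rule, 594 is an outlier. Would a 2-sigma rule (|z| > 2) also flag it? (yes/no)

no

z = (594 − 528.00) / 34.03 = 1.94.
|z| = 1.94 ≤ 2.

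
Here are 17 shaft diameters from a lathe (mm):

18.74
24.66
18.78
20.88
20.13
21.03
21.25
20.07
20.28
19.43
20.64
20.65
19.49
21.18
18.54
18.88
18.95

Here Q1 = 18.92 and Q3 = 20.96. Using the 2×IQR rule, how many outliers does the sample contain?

0

IQR = 2.04; fences at 18.92 − 4.08 = 14.84 and 20.96 + 4.08 = 25.04.
Every value lies within the cutoffs.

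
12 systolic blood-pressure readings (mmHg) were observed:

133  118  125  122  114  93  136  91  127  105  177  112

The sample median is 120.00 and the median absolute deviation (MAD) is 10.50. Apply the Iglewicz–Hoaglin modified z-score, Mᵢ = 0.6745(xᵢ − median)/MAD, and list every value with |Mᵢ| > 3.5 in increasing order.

|Mᵢ| > 3.5 ⇔ |xᵢ − 120.00| > 3.5·10.50/0.6745 = 54.48.
So outliers lie outside [65.52, 174.48].
177: M = 3.66 → outlier.

177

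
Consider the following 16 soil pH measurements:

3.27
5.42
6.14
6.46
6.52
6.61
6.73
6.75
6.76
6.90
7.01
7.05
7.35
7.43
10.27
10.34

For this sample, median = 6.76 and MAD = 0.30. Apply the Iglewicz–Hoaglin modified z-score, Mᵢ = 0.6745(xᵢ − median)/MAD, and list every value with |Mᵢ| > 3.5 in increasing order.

|Mᵢ| > 3.5 ⇔ |xᵢ − 6.76| > 3.5·0.30/0.6745 = 1.56.
So outliers lie outside [5.20, 8.32].
3.27: M = -7.85 → outlier.
10.27: M = 7.89 → outlier.
10.34: M = 8.05 → outlier.

3.27, 10.27, 10.34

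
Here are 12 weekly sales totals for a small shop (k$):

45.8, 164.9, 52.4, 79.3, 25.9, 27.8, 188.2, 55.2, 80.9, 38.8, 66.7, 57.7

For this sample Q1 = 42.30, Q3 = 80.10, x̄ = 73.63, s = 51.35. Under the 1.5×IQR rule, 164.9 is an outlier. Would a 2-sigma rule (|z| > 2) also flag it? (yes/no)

z = (164.9 − 73.63) / 51.35 = 1.78.
|z| = 1.78 ≤ 2.

no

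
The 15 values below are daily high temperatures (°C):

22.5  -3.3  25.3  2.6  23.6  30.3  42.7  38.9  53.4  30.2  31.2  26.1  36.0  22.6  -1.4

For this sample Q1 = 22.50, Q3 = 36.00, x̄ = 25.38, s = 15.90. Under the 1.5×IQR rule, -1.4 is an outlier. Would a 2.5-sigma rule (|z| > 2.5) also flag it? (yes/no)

no

z = (-1.4 − 25.38) / 15.90 = -1.68.
|z| = 1.68 ≤ 2.5.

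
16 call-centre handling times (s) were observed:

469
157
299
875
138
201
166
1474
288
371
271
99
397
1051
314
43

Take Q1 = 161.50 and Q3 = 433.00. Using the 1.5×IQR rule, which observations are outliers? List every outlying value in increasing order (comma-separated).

IQR = Q3 − Q1 = 433.00 − 161.50 = 271.50.
Lower fence = Q1 − 1.5·IQR = 161.50 − 407.25 = -245.75.
Upper fence = Q3 + 1.5·IQR = 433.00 + 407.25 = 840.25.
875 > 840.25 → outlier.
1051 > 840.25 → outlier.
1474 > 840.25 → outlier.
All remaining values lie within [-245.75, 840.25].

875, 1051, 1474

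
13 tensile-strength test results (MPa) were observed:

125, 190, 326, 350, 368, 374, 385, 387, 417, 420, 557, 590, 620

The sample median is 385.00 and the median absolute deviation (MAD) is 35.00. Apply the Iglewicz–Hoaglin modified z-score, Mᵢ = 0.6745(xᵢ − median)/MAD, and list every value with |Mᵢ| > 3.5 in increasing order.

|Mᵢ| > 3.5 ⇔ |xᵢ − 385.00| > 3.5·35.00/0.6745 = 181.62.
So outliers lie outside [203.38, 566.62].
125: M = -5.01 → outlier.
190: M = -3.76 → outlier.
590: M = 3.95 → outlier.
620: M = 4.53 → outlier.

125, 190, 590, 620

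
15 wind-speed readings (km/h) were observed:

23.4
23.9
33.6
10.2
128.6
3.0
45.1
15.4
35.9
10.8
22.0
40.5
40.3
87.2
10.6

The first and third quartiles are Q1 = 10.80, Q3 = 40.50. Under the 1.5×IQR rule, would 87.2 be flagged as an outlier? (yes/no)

IQR = Q3 − Q1 = 40.50 − 10.80 = 29.70.
Lower fence = Q1 − 1.5·IQR = 10.80 − 44.55 = -33.75.
Upper fence = Q3 + 1.5·IQR = 40.50 + 44.55 = 85.05.
87.2 lies above the upper fence.

yes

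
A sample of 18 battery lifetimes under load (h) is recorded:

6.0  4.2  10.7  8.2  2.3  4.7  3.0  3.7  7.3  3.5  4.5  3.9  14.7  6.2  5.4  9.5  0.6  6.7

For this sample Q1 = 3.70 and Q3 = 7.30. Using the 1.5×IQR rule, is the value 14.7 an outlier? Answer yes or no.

yes

IQR = Q3 − Q1 = 7.30 − 3.70 = 3.60.
Lower fence = Q1 − 1.5·IQR = 3.70 − 5.40 = -1.70.
Upper fence = Q3 + 1.5·IQR = 7.30 + 5.40 = 12.70.
14.7 lies above the upper fence.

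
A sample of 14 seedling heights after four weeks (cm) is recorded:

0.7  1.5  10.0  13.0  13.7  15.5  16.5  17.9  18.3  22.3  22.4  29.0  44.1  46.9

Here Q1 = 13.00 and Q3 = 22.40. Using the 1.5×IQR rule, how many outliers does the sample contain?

2

IQR = 9.40; fences at 13.00 − 14.10 = -1.10 and 22.40 + 14.10 = 36.50.
Outside the cutoffs: 44.1, 46.9.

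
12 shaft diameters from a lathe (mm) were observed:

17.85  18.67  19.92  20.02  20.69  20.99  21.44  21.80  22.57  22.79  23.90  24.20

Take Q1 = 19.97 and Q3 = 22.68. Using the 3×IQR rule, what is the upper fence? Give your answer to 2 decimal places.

IQR = Q3 − Q1 = 22.68 − 19.97 = 2.71.
Lower fence = Q1 − 3·IQR = 19.97 − 8.13 = 11.84.
Upper fence = Q3 + 3·IQR = 22.68 + 8.13 = 30.81.

30.81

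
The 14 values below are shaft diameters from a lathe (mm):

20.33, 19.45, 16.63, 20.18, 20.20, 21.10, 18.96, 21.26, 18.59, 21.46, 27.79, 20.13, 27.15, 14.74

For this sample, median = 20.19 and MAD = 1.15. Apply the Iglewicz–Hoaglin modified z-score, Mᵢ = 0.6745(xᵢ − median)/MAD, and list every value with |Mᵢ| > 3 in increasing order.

|Mᵢ| > 3 ⇔ |xᵢ − 20.19| > 3·1.15/0.6745 = 5.11.
So outliers lie outside [15.08, 25.30].
14.74: M = -3.20 → outlier.
27.15: M = 4.08 → outlier.
27.79: M = 4.46 → outlier.

14.74, 27.15, 27.79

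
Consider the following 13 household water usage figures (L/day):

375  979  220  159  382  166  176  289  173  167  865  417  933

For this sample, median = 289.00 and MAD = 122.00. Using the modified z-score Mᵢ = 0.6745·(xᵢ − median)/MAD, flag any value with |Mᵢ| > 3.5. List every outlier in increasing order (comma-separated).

|Mᵢ| > 3.5 ⇔ |xᵢ − 289.00| > 3.5·122.00/0.6745 = 633.06.
So outliers lie outside [-344.06, 922.06].
933: M = 3.56 → outlier.
979: M = 3.81 → outlier.

933, 979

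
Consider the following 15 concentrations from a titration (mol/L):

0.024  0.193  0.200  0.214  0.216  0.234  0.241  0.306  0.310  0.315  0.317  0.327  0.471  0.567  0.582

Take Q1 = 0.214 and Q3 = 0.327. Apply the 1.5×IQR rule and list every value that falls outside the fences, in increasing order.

0.024, 0.567, 0.582

IQR = Q3 − Q1 = 0.327 − 0.214 = 0.113.
Lower fence = Q1 − 1.5·IQR = 0.214 − 0.1695 = 0.0445.
Upper fence = Q3 + 1.5·IQR = 0.327 + 0.1695 = 0.4965.
0.024 < 0.0445 → outlier.
0.567 > 0.4965 → outlier.
0.582 > 0.4965 → outlier.
All remaining values lie within [0.0445, 0.4965].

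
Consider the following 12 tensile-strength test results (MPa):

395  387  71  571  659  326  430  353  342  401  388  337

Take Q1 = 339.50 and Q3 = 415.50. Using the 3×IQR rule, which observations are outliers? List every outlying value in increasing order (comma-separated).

71, 659

IQR = Q3 − Q1 = 415.50 − 339.50 = 76.00.
Lower fence = Q1 − 3·IQR = 339.50 − 228.00 = 111.50.
Upper fence = Q3 + 3·IQR = 415.50 + 228.00 = 643.50.
71 < 111.50 → outlier.
659 > 643.50 → outlier.
All remaining values lie within [111.50, 643.50].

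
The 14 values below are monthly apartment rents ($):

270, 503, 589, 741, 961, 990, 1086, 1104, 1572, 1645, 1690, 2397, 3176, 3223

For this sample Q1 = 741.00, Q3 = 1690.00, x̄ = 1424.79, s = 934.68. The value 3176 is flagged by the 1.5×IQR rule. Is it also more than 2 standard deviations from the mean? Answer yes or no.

no

z = (3176 − 1424.79) / 934.68 = 1.87.
|z| = 1.87 ≤ 2.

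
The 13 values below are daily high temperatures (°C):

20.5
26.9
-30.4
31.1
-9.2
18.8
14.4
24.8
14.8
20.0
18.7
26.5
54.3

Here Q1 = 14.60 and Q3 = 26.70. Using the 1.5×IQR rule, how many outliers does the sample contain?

3

IQR = 12.10; fences at 14.60 − 18.15 = -3.55 and 26.70 + 18.15 = 44.85.
Outside the cutoffs: -30.4, -9.2, 54.3.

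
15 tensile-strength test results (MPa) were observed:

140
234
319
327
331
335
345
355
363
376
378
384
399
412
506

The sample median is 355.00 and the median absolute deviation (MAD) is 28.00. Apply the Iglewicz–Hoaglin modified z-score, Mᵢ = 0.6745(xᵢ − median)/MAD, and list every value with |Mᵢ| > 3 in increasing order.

|Mᵢ| > 3 ⇔ |xᵢ − 355.00| > 3·28.00/0.6745 = 124.54.
So outliers lie outside [230.46, 479.54].
140: M = -5.18 → outlier.
506: M = 3.64 → outlier.

140, 506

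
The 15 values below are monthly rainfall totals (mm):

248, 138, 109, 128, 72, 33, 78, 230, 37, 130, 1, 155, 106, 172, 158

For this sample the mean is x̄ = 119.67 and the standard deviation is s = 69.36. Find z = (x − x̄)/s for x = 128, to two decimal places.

z = (128 − 119.67) / 69.36 = 0.12.

0.12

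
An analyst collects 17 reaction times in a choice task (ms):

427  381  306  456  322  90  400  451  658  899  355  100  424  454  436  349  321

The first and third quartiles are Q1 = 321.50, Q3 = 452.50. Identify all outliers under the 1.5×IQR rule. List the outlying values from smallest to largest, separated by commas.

90, 100, 658, 899

IQR = Q3 − Q1 = 452.50 − 321.50 = 131.00.
Lower fence = Q1 − 1.5·IQR = 321.50 − 196.50 = 125.00.
Upper fence = Q3 + 1.5·IQR = 452.50 + 196.50 = 649.00.
90 < 125.00 → outlier.
100 < 125.00 → outlier.
658 > 649.00 → outlier.
899 > 649.00 → outlier.
All remaining values lie within [125.00, 649.00].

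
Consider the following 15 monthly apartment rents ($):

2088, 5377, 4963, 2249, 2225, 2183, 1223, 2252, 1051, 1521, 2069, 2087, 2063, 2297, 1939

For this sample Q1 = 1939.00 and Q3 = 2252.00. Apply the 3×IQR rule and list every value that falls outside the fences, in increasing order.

4963, 5377

IQR = Q3 − Q1 = 2252.00 − 1939.00 = 313.00.
Lower fence = Q1 − 3·IQR = 1939.00 − 939.00 = 1000.00.
Upper fence = Q3 + 3·IQR = 2252.00 + 939.00 = 3191.00.
4963 > 3191.00 → outlier.
5377 > 3191.00 → outlier.
All remaining values lie within [1000.00, 3191.00].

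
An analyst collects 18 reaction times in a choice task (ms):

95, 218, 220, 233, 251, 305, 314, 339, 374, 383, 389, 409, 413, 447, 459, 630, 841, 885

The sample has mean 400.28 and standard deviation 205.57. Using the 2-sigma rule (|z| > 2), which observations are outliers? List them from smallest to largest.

Cutoffs at x̄ ± 2s: 400.28 ± 2·205.57 = [-10.86, 811.42].
841: z = 2.14, |z| > 2 → outlier.
885: z = 2.36, |z| > 2 → outlier.
Every other value lies within [-10.86, 811.42].

841, 885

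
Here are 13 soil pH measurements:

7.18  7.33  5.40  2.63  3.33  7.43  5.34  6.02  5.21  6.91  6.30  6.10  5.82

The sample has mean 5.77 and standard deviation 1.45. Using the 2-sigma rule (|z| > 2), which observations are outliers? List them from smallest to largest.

Cutoffs at x̄ ± 2s: 5.77 ± 2·1.45 = [2.87, 8.67].
2.63: z = -2.17, |z| > 2 → outlier.
Every other value lies within [2.87, 8.67].

2.63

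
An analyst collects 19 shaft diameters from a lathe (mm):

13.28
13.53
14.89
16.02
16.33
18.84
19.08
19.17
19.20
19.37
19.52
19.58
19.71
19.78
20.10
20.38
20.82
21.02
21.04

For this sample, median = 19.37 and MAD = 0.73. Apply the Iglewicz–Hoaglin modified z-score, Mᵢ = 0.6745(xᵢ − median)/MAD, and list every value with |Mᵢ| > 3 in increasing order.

|Mᵢ| > 3 ⇔ |xᵢ − 19.37| > 3·0.73/0.6745 = 3.25.
So outliers lie outside [16.12, 22.62].
13.28: M = -5.63 → outlier.
13.53: M = -5.40 → outlier.
14.89: M = -4.14 → outlier.
16.02: M = -3.10 → outlier.

13.28, 13.53, 14.89, 16.02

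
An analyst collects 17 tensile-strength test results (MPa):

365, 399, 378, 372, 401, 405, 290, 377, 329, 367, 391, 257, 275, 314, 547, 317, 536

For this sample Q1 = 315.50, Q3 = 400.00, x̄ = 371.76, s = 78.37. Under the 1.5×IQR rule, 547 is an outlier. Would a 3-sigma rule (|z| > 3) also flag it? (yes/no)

no

z = (547 − 371.76) / 78.37 = 2.24.
|z| = 2.24 ≤ 3.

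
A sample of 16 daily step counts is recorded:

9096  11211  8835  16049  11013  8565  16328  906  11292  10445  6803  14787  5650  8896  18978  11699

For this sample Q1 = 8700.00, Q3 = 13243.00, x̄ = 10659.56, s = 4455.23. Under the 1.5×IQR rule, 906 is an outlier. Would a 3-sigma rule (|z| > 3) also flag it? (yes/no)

no

z = (906 − 10659.56) / 4455.23 = -2.19.
|z| = 2.19 ≤ 3.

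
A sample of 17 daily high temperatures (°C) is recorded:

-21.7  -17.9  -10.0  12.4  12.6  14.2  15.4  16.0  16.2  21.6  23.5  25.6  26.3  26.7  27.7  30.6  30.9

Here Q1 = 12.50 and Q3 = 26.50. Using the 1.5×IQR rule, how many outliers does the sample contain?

3

IQR = 14.00; fences at 12.50 − 21.00 = -8.50 and 26.50 + 21.00 = 47.50.
Outside the cutoffs: -21.7, -17.9, -10.0.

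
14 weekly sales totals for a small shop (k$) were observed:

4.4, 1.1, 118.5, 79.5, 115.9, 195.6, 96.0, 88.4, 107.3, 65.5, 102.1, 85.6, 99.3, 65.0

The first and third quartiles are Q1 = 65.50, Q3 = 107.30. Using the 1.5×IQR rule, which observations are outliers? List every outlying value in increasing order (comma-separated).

IQR = Q3 − Q1 = 107.30 − 65.50 = 41.80.
Lower fence = Q1 − 1.5·IQR = 65.50 − 62.70 = 2.80.
Upper fence = Q3 + 1.5·IQR = 107.30 + 62.70 = 170.00.
1.1 < 2.80 → outlier.
195.6 > 170.00 → outlier.
All remaining values lie within [2.80, 170.00].

1.1, 195.6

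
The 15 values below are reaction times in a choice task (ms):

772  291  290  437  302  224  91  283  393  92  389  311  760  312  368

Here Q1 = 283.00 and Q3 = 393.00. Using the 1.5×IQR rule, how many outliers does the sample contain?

IQR = 110.00; fences at 283.00 − 165.00 = 118.00 and 393.00 + 165.00 = 558.00.
Outside the cutoffs: 91, 92, 760, 772.

4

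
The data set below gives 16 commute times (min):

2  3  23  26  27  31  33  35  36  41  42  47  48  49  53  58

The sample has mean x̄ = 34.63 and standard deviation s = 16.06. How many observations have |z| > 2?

Cutoffs: x̄ ± 2s = [2.51, 66.75].
Outside the cutoffs: 2.

1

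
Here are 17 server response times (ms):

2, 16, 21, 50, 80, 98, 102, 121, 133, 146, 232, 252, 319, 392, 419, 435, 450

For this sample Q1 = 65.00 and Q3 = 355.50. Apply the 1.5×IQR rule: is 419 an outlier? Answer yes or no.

IQR = Q3 − Q1 = 355.50 − 65.00 = 290.50.
Lower fence = Q1 − 1.5·IQR = 65.00 − 435.75 = -370.75.
Upper fence = Q3 + 1.5·IQR = 355.50 + 435.75 = 791.25.
419 lies within [-370.75, 791.25].

no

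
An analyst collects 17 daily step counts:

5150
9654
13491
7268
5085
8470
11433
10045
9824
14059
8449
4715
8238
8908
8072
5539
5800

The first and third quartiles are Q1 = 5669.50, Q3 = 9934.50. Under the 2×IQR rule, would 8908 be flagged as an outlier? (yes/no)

IQR = Q3 − Q1 = 9934.50 − 5669.50 = 4265.00.
Lower fence = Q1 − 2·IQR = 5669.50 − 8530.00 = -2860.50.
Upper fence = Q3 + 2·IQR = 9934.50 + 8530.00 = 18464.50.
8908 lies within [-2860.50, 18464.50].

no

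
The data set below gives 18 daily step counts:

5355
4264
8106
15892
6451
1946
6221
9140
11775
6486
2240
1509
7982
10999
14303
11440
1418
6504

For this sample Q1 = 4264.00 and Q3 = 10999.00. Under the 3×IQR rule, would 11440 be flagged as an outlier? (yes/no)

no

IQR = Q3 − Q1 = 10999.00 − 4264.00 = 6735.00.
Lower fence = Q1 − 3·IQR = 4264.00 − 20205.00 = -15941.00.
Upper fence = Q3 + 3·IQR = 10999.00 + 20205.00 = 31204.00.
11440 lies within [-15941.00, 31204.00].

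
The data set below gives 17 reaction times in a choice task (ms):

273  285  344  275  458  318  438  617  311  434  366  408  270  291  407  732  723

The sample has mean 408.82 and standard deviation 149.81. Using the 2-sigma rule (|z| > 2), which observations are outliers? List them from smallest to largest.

Cutoffs at x̄ ± 2s: 408.82 ± 2·149.81 = [109.20, 708.44].
723: z = 2.10, |z| > 2 → outlier.
732: z = 2.16, |z| > 2 → outlier.
Every other value lies within [109.20, 708.44].

723, 732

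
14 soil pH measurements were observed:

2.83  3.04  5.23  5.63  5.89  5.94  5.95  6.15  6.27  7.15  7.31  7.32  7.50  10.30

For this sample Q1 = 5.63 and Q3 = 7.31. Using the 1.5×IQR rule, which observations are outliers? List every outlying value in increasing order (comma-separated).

IQR = Q3 − Q1 = 7.31 − 5.63 = 1.68.
Lower fence = Q1 − 1.5·IQR = 5.63 − 2.52 = 3.11.
Upper fence = Q3 + 1.5·IQR = 7.31 + 2.52 = 9.83.
2.83 < 3.11 → outlier.
3.04 < 3.11 → outlier.
10.30 > 9.83 → outlier.
All remaining values lie within [3.11, 9.83].

2.83, 3.04, 10.30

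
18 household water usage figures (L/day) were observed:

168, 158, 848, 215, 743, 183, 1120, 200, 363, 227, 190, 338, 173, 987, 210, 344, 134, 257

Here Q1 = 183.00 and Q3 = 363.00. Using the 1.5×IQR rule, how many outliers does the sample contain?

4

IQR = 180.00; fences at 183.00 − 270.00 = -87.00 and 363.00 + 270.00 = 633.00.
Outside the cutoffs: 743, 848, 987, 1120.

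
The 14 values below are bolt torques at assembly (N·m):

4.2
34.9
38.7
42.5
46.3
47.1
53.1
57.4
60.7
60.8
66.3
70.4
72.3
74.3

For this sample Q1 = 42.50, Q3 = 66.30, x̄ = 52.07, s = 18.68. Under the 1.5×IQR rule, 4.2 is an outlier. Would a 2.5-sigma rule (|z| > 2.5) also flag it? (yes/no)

z = (4.2 − 52.07) / 18.68 = -2.56.
|z| = 2.56 > 2.5.

yes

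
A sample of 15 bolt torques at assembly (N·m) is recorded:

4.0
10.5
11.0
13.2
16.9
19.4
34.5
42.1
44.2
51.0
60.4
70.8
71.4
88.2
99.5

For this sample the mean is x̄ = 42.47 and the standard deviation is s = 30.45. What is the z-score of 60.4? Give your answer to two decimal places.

z = (60.4 − 42.47) / 30.45 = 0.59.

0.59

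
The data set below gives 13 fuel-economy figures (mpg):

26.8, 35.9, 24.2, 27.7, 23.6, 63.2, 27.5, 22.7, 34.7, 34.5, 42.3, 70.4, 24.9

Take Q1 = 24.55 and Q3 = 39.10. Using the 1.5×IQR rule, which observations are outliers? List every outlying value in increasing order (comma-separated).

IQR = Q3 − Q1 = 39.10 − 24.55 = 14.55.
Lower fence = Q1 − 1.5·IQR = 24.55 − 21.825 = 2.725.
Upper fence = Q3 + 1.5·IQR = 39.10 + 21.825 = 60.925.
63.2 > 60.925 → outlier.
70.4 > 60.925 → outlier.
All remaining values lie within [2.725, 60.925].

63.2, 70.4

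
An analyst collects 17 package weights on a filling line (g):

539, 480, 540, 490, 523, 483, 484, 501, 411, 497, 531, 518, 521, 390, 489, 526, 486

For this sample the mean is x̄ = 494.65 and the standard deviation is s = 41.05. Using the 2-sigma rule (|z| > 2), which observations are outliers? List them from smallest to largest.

Cutoffs at x̄ ± 2s: 494.65 ± 2·41.05 = [412.55, 576.75].
390: z = -2.55, |z| > 2 → outlier.
411: z = -2.04, |z| > 2 → outlier.
Every other value lies within [412.55, 576.75].

390, 411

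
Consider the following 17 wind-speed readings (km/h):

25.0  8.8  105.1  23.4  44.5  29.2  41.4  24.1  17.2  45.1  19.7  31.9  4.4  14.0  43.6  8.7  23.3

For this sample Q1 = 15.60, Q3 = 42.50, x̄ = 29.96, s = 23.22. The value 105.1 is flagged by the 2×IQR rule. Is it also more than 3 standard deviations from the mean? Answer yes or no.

yes

z = (105.1 − 29.96) / 23.22 = 3.24.
|z| = 3.24 > 3.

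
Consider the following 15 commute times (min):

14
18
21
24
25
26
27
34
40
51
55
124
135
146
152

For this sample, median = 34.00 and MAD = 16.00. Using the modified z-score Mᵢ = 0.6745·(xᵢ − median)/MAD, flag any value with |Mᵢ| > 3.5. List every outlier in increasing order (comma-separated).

|Mᵢ| > 3.5 ⇔ |xᵢ − 34.00| > 3.5·16.00/0.6745 = 83.02.
So outliers lie outside [-49.02, 117.02].
124: M = 3.79 → outlier.
135: M = 4.26 → outlier.
146: M = 4.72 → outlier.
152: M = 4.97 → outlier.

124, 135, 146, 152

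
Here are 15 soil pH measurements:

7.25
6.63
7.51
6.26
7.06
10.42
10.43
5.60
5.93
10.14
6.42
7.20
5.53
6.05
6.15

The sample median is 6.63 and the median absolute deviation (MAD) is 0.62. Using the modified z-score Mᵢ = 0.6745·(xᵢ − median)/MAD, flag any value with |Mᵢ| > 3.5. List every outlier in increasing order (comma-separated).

|Mᵢ| > 3.5 ⇔ |xᵢ − 6.63| > 3.5·0.62/0.6745 = 3.22.
So outliers lie outside [3.41, 9.85].
10.14: M = 3.82 → outlier.
10.42: M = 4.12 → outlier.
10.43: M = 4.13 → outlier.

10.14, 10.42, 10.43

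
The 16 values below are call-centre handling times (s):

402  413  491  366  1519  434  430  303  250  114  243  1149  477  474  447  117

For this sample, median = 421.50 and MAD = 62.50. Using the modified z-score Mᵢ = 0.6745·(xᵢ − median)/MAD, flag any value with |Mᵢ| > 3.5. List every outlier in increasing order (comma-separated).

1149, 1519

|Mᵢ| > 3.5 ⇔ |xᵢ − 421.50| > 3.5·62.50/0.6745 = 324.31.
So outliers lie outside [97.19, 745.81].
1149: M = 7.85 → outlier.
1519: M = 11.84 → outlier.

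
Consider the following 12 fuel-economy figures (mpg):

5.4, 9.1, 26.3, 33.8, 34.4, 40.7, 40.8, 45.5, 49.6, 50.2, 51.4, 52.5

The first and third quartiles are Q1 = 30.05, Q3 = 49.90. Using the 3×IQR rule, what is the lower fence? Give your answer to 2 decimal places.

-29.50

IQR = Q3 − Q1 = 49.90 − 30.05 = 19.85.
Lower fence = Q1 − 3·IQR = 30.05 − 59.55 = -29.50.
Upper fence = Q3 + 3·IQR = 49.90 + 59.55 = 109.45.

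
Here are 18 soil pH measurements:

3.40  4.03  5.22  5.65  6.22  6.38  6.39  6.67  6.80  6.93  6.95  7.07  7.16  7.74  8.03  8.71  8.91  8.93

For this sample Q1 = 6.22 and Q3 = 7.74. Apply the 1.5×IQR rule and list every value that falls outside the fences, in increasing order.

3.40

IQR = Q3 − Q1 = 7.74 − 6.22 = 1.52.
Lower fence = Q1 − 1.5·IQR = 6.22 − 2.28 = 3.94.
Upper fence = Q3 + 1.5·IQR = 7.74 + 2.28 = 10.02.
3.40 < 3.94 → outlier.
All remaining values lie within [3.94, 10.02].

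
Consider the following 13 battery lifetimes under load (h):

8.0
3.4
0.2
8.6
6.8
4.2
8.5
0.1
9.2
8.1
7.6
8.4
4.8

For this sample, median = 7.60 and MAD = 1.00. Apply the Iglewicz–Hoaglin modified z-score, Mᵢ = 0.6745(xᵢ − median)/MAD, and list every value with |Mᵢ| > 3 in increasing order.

|Mᵢ| > 3 ⇔ |xᵢ − 7.60| > 3·1.00/0.6745 = 4.45.
So outliers lie outside [3.15, 12.05].
0.1: M = -5.06 → outlier.
0.2: M = -4.99 → outlier.

0.1, 0.2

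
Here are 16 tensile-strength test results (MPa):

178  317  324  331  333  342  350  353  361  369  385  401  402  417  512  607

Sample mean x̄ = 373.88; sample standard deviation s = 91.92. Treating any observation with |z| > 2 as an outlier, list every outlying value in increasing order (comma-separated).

Cutoffs at x̄ ± 2s: 373.88 ± 2·91.92 = [190.04, 557.72].
178: z = -2.13, |z| > 2 → outlier.
607: z = 2.54, |z| > 2 → outlier.
Every other value lies within [190.04, 557.72].

178, 607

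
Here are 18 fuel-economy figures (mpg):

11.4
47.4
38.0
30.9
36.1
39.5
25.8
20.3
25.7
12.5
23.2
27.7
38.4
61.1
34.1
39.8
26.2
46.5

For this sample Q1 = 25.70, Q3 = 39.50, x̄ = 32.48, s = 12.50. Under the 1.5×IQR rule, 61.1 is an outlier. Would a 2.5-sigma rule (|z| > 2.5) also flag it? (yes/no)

no

z = (61.1 − 32.48) / 12.50 = 2.29.
|z| = 2.29 ≤ 2.5.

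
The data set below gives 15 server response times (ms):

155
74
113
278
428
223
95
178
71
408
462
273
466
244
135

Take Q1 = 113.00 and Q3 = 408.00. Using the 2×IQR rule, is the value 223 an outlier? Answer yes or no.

no

IQR = Q3 − Q1 = 408.00 − 113.00 = 295.00.
Lower fence = Q1 − 2·IQR = 113.00 − 590.00 = -477.00.
Upper fence = Q3 + 2·IQR = 408.00 + 590.00 = 998.00.
223 lies within [-477.00, 998.00].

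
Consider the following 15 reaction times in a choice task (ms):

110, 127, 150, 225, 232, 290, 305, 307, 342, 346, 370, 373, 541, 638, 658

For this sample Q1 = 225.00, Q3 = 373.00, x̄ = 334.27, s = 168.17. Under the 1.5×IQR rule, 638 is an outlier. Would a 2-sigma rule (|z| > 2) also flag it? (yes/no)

no

z = (638 − 334.27) / 168.17 = 1.81.
|z| = 1.81 ≤ 2.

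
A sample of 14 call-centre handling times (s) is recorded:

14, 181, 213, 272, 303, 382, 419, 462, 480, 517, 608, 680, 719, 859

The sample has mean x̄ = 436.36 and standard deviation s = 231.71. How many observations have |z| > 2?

0

Cutoffs: x̄ ± 2s = [-27.06, 899.78].
Every value lies within the cutoffs.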